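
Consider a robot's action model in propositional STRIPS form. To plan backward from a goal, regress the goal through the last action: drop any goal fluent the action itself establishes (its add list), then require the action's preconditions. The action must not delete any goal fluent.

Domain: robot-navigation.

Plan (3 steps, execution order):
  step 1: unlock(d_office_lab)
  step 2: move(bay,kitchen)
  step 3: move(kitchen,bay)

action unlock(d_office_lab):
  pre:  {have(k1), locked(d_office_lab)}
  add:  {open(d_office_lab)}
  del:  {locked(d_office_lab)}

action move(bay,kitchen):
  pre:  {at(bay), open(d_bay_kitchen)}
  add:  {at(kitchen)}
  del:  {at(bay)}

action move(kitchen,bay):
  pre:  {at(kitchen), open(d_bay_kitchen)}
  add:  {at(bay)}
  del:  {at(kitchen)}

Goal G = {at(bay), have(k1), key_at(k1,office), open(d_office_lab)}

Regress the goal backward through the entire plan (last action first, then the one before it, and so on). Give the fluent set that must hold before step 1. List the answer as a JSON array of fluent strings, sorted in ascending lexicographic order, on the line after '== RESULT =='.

Work backward from the goal:
  through step 3 (move(kitchen,bay)): drop {at(bay)}, keep {have(k1), key_at(k1,office), open(d_office_lab)}, require {at(kitchen), open(d_bay_kitchen)}
    → {at(kitchen), have(k1), key_at(k1,office), open(d_bay_kitchen), open(d_office_lab)}
  through step 2 (move(bay,kitchen)): drop {at(kitchen)}, keep {have(k1), key_at(k1,office), open(d_bay_kitchen), open(d_office_lab)}, require {at(bay), open(d_bay_kitchen)}
    → {at(bay), have(k1), key_at(k1,office), open(d_bay_kitchen), open(d_office_lab)}
  through step 1 (unlock(d_office_lab)): drop {open(d_office_lab)}, keep {at(bay), have(k1), key_at(k1,office), open(d_bay_kitchen)}, require {have(k1), locked(d_office_lab)}
    → {at(bay), have(k1), key_at(k1,office), locked(d_office_lab), open(d_bay_kitchen)}

== RESULT ==
["at(bay)", "have(k1)", "key_at(k1,office)", "locked(d_office_lab)", "open(d_bay_kitchen)"]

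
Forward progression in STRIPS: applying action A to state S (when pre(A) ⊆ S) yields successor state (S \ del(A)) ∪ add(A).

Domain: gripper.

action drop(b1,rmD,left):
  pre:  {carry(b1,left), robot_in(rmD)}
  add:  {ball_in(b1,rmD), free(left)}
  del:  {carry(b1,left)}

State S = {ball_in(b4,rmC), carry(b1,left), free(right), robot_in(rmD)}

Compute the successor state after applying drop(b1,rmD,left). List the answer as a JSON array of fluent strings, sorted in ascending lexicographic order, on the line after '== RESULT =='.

Compute (S \ del) ∪ add:
  pre ⊆ S: {carry(b1,left), robot_in(rmD)} ⊆ S  — applicable
  S \ del = {ball_in(b4,rmC), free(right), robot_in(rmD)}
  ∪ add   = {ball_in(b1,rmD), ball_in(b4,rmC), free(left), free(right), robot_in(rmD)}

== RESULT ==
["ball_in(b1,rmD)", "ball_in(b4,rmC)", "free(left)", "free(right)", "robot_in(rmD)"]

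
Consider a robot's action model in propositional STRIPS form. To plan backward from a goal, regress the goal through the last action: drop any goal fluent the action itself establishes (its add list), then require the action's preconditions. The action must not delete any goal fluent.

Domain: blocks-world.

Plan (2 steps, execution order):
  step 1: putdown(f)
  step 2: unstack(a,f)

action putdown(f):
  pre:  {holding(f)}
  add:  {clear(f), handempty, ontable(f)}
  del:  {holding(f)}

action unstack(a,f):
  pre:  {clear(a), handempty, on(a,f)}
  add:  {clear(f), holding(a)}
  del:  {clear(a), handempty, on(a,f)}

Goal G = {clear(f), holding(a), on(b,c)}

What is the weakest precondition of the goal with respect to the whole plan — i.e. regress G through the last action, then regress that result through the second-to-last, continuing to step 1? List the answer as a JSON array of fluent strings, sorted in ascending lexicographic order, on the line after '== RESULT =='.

Regress step by step:
  through step 2 (unstack(a,f)): drop {clear(f), holding(a)}, keep {on(b,c)}, require {clear(a), handempty, on(a,f)}
    → {clear(a), handempty, on(a,f), on(b,c)}
  through step 1 (putdown(f)): drop {handempty}, keep {clear(a), on(a,f), on(b,c)}, require {holding(f)}
    → {clear(a), holding(f), on(a,f), on(b,c)}

== RESULT ==
["clear(a)", "holding(f)", "on(a,f)", "on(b,c)"]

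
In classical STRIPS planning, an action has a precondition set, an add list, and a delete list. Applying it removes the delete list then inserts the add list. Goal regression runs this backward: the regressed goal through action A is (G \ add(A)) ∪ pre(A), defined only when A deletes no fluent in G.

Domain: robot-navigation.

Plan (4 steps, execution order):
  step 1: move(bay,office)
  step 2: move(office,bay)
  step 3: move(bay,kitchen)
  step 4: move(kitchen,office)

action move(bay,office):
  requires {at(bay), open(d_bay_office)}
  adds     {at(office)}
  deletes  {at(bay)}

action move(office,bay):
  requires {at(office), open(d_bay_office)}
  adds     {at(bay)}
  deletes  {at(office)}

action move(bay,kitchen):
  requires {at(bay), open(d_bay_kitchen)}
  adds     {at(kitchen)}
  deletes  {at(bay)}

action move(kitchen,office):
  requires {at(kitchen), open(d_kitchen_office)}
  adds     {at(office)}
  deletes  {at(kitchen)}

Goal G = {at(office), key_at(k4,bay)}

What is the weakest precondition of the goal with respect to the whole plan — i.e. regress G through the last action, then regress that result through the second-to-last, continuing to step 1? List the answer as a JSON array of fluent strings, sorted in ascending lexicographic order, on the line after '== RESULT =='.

Regress step by step:
  through step 4 (move(kitchen,office)): drop {at(office)}, keep {key_at(k4,bay)}, require {at(kitchen), open(d_kitchen_office)}
    → {at(kitchen), key_at(k4,bay), open(d_kitchen_office)}
  through step 3 (move(bay,kitchen)): drop {at(kitchen)}, keep {key_at(k4,bay), open(d_kitchen_office)}, require {at(bay), open(d_bay_kitchen)}
    → {at(bay), key_at(k4,bay), open(d_bay_kitchen), open(d_kitchen_office)}
  through step 2 (move(office,bay)): drop {at(bay)}, keep {key_at(k4,bay), open(d_bay_kitchen), open(d_kitchen_office)}, require {at(office), open(d_bay_office)}
    → {at(office), key_at(k4,bay), open(d_bay_kitchen), open(d_bay_office), open(d_kitchen_office)}
  through step 1 (move(bay,office)): drop {at(office)}, keep {key_at(k4,bay), open(d_bay_kitchen), open(d_bay_office), open(d_kitchen_office)}, require {at(bay), open(d_bay_office)}
    → {at(bay), key_at(k4,bay), open(d_bay_kitchen), open(d_bay_office), open(d_kitchen_office)}

== RESULT ==
["at(bay)", "key_at(k4,bay)", "open(d_bay_kitchen)", "open(d_bay_office)", "open(d_kitchen_office)"]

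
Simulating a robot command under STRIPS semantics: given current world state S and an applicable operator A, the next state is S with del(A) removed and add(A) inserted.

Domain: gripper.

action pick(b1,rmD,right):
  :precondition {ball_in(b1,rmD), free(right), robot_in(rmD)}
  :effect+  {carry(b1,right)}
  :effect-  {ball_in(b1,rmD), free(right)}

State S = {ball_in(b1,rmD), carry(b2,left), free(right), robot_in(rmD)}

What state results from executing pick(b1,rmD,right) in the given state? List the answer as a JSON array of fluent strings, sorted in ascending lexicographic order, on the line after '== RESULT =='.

Progress:
  pre ⊆ S: {ball_in(b1,rmD), free(right), robot_in(rmD)} ⊆ S  — applicable
  S \ del = {carry(b2,left), robot_in(rmD)}
  ∪ add   = {carry(b1,right), carry(b2,left), robot_in(rmD)}

== RESULT ==
["carry(b1,right)", "carry(b2,left)", "robot_in(rmD)"]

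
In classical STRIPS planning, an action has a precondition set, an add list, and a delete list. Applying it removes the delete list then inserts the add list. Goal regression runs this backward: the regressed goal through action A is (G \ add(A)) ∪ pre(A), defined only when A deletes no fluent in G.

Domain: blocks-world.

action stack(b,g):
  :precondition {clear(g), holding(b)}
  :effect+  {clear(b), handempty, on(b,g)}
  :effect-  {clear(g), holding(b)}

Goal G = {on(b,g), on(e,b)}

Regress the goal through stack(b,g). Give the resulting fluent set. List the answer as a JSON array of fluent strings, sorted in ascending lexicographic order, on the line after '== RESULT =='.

Regress:
  G ∩ del = {}  (empty — regression defined)
  G \ add = {on(b,g), on(e,b)} \ {clear(b), handempty, on(b,g)} = {on(e,b)}
  ∪ pre   = {on(e,b)} ∪ {clear(g), holding(b)}
          = {clear(g), holding(b), on(e,b)}

== RESULT ==
["clear(g)", "holding(b)", "on(e,b)"]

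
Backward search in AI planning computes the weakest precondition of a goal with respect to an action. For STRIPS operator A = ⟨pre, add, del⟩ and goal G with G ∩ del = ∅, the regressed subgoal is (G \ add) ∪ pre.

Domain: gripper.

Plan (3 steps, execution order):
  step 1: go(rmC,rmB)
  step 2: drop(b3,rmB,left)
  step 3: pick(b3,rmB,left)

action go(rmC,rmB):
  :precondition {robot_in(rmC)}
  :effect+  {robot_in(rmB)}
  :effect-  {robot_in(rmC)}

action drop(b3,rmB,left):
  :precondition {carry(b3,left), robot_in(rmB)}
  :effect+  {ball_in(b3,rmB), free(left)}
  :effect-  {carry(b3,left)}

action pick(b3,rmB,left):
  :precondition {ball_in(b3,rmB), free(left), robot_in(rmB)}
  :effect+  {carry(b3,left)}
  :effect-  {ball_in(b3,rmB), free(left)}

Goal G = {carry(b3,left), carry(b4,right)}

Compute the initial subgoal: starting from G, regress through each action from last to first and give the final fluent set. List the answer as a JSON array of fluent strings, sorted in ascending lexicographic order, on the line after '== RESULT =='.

Regress step by step:
  through step 3 (pick(b3,rmB,left)): drop {carry(b3,left)}, keep {carry(b4,right)}, require {ball_in(b3,rmB), free(left), robot_in(rmB)}
    → {ball_in(b3,rmB), carry(b4,right), free(left), robot_in(rmB)}
  through step 2 (drop(b3,rmB,left)): drop {ball_in(b3,rmB), free(left)}, keep {carry(b4,right), robot_in(rmB)}, require {carry(b3,left), robot_in(rmB)}
    → {carry(b3,left), carry(b4,right), robot_in(rmB)}
  through step 1 (go(rmC,rmB)): drop {robot_in(rmB)}, keep {carry(b3,left), carry(b4,right)}, require {robot_in(rmC)}
    → {carry(b3,left), carry(b4,right), robot_in(rmC)}

== RESULT ==
["carry(b3,left)", "carry(b4,right)", "robot_in(rmC)"]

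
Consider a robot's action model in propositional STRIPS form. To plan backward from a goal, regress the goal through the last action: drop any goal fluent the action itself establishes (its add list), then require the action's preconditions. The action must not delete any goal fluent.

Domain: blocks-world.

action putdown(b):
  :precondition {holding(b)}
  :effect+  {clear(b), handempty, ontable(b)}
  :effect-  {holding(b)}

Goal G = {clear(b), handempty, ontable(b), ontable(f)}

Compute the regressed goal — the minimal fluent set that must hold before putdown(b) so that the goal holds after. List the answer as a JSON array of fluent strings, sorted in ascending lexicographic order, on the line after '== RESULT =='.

Regress:
  G ∩ del = {}  (empty — regression defined)
  G \ add = {clear(b), handempty, ontable(b), ontable(f)} \ {clear(b), handempty, ontable(b)} = {ontable(f)}
  ∪ pre   = {ontable(f)} ∪ {holding(b)}
          = {holding(b), ontable(f)}

== RESULT ==
["holding(b)", "ontable(f)"]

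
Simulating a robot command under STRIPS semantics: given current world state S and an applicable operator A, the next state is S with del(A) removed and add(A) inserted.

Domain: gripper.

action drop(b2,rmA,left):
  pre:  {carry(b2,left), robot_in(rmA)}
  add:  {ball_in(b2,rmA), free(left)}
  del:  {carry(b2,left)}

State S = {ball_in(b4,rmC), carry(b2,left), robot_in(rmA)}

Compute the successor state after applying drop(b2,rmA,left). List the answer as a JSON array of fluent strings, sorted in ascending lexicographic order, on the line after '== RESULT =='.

Compute (S \ del) ∪ add:
  pre ⊆ S: {carry(b2,left), robot_in(rmA)} ⊆ S  — applicable
  S \ del = {ball_in(b4,rmC), robot_in(rmA)}
  ∪ add   = {ball_in(b2,rmA), ball_in(b4,rmC), free(left), robot_in(rmA)}

== RESULT ==
["ball_in(b2,rmA)", "ball_in(b4,rmC)", "free(left)", "robot_in(rmA)"]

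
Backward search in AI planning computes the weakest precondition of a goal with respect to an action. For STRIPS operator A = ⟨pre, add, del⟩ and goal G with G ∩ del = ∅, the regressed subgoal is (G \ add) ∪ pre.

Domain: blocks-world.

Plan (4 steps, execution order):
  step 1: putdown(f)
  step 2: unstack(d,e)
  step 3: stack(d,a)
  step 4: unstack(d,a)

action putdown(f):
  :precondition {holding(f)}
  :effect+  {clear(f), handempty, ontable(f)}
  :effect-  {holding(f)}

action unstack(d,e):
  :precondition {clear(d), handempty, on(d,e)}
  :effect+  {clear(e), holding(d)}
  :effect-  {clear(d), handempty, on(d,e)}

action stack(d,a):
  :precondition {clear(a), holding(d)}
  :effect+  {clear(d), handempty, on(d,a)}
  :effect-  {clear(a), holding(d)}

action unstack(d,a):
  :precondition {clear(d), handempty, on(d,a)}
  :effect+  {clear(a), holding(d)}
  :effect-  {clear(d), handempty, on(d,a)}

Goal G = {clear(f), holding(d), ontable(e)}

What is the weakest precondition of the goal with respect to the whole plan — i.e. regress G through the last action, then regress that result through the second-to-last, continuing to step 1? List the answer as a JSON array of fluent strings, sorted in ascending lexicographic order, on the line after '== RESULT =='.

Regress step by step:
  through step 4 (unstack(d,a)): drop {holding(d)}, keep {clear(f), ontable(e)}, require {clear(d), handempty, on(d,a)}
    → {clear(d), clear(f), handempty, on(d,a), ontable(e)}
  through step 3 (stack(d,a)): drop {clear(d), handempty, on(d,a)}, keep {clear(f), ontable(e)}, require {clear(a), holding(d)}
    → {clear(a), clear(f), holding(d), ontable(e)}
  through step 2 (unstack(d,e)): drop {holding(d)}, keep {clear(a), clear(f), ontable(e)}, require {clear(d), handempty, on(d,e)}
    → {clear(a), clear(d), clear(f), handempty, on(d,e), ontable(e)}
  through step 1 (putdown(f)): drop {clear(f), handempty}, keep {clear(a), clear(d), on(d,e), ontable(e)}, require {holding(f)}
    → {clear(a), clear(d), holding(f), on(d,e), ontable(e)}

== RESULT ==
["clear(a)", "clear(d)", "holding(f)", "on(d,e)", "ontable(e)"]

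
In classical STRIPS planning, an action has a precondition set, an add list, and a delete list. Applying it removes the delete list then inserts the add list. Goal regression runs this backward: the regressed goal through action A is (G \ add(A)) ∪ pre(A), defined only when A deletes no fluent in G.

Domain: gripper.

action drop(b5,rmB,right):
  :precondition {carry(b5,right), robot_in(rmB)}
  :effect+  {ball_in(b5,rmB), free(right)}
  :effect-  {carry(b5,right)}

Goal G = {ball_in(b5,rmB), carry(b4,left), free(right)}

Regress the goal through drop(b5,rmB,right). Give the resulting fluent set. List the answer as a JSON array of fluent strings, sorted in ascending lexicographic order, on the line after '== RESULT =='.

Compute (G \ add) ∪ pre:
  G ∩ del = {}  (empty — regression defined)
  G \ add = {ball_in(b5,rmB), carry(b4,left), free(right)} \ {ball_in(b5,rmB), free(right)} = {carry(b4,left)}
  ∪ pre   = {carry(b4,left)} ∪ {carry(b5,right), robot_in(rmB)}
          = {carry(b4,left), carry(b5,right), robot_in(rmB)}

== RESULT ==
["carry(b4,left)", "carry(b5,right)", "robot_in(rmB)"]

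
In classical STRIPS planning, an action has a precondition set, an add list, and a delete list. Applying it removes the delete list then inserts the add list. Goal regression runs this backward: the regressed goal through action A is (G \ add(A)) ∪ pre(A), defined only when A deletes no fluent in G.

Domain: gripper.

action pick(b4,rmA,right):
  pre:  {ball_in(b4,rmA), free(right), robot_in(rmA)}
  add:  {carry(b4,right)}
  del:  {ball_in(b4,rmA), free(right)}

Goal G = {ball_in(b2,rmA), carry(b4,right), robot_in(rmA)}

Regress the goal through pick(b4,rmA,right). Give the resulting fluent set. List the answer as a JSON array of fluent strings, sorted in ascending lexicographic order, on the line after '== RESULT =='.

Compute (G \ add) ∪ pre:
  G ∩ del = {}  (empty — regression defined)
  G \ add = {ball_in(b2,rmA), carry(b4,right), robot_in(rmA)} \ {carry(b4,right)} = {ball_in(b2,rmA), robot_in(rmA)}
  ∪ pre   = {ball_in(b2,rmA), robot_in(rmA)} ∪ {ball_in(b4,rmA), free(right), robot_in(rmA)}
          = {ball_in(b2,rmA), ball_in(b4,rmA), free(right), robot_in(rmA)}

== RESULT ==
["ball_in(b2,rmA)", "ball_in(b4,rmA)", "free(right)", "robot_in(rmA)"]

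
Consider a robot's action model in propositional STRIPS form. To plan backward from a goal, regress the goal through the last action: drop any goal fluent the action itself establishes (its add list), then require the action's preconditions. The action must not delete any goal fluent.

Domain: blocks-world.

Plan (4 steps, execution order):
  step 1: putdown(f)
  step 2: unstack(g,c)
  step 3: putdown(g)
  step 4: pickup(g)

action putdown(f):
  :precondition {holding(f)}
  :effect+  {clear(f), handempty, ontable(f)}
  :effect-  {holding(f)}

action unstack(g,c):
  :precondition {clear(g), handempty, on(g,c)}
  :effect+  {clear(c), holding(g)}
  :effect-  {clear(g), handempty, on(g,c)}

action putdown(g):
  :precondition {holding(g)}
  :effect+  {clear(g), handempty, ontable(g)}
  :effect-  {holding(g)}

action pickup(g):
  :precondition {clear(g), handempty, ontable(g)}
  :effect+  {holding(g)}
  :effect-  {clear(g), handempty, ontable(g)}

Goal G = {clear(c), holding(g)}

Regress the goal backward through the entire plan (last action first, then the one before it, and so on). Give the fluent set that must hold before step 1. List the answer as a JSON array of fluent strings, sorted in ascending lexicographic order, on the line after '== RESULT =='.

Work backward from the goal:
  through step 4 (pickup(g)): drop {holding(g)}, keep {clear(c)}, require {clear(g), handempty, ontable(g)}
    → {clear(c), clear(g), handempty, ontable(g)}
  through step 3 (putdown(g)): drop {clear(g), handempty, ontable(g)}, keep {clear(c)}, require {holding(g)}
    → {clear(c), holding(g)}
  through step 2 (unstack(g,c)): drop {clear(c), holding(g)}, keep {}, require {clear(g), handempty, on(g,c)}
    → {clear(g), handempty, on(g,c)}
  through step 1 (putdown(f)): drop {handempty}, keep {clear(g), on(g,c)}, require {holding(f)}
    → {clear(g), holding(f), on(g,c)}

== RESULT ==
["clear(g)", "holding(f)", "on(g,c)"]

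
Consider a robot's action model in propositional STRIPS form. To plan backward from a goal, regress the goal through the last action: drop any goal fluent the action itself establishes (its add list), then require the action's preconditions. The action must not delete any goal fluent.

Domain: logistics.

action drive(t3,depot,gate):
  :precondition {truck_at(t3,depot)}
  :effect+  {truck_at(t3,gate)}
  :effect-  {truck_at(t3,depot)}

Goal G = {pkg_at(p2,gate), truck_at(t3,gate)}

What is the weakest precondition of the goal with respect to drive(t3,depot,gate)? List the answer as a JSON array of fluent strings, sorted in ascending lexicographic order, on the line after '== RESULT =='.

Compute (G \ add) ∪ pre:
  G ∩ del = {}  (empty — regression defined)
  G \ add = {pkg_at(p2,gate), truck_at(t3,gate)} \ {truck_at(t3,gate)} = {pkg_at(p2,gate)}
  ∪ pre   = {pkg_at(p2,gate)} ∪ {truck_at(t3,depot)}
          = {pkg_at(p2,gate), truck_at(t3,depot)}

== RESULT ==
["pkg_at(p2,gate)", "truck_at(t3,depot)"]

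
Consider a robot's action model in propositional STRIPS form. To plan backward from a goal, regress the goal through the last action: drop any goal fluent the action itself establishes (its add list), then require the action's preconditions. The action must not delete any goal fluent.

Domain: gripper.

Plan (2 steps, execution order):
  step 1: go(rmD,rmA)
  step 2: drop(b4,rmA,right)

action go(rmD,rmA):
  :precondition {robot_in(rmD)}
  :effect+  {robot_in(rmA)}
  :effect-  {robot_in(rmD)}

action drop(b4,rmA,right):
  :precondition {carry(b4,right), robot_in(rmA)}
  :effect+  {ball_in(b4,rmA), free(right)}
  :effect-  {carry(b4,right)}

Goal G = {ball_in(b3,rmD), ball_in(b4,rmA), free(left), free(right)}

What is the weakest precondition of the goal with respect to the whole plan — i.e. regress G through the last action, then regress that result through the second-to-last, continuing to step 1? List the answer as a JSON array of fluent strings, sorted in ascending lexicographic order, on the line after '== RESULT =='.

Regress step by step:
  through step 2 (drop(b4,rmA,right)): drop {ball_in(b4,rmA), free(right)}, keep {ball_in(b3,rmD), free(left)}, require {carry(b4,right), robot_in(rmA)}
    → {ball_in(b3,rmD), carry(b4,right), free(left), robot_in(rmA)}
  through step 1 (go(rmD,rmA)): drop {robot_in(rmA)}, keep {ball_in(b3,rmD), carry(b4,right), free(left)}, require {robot_in(rmD)}
    → {ball_in(b3,rmD), carry(b4,right), free(left), robot_in(rmD)}

== RESULT ==
["ball_in(b3,rmD)", "carry(b4,right)", "free(left)", "robot_in(rmD)"]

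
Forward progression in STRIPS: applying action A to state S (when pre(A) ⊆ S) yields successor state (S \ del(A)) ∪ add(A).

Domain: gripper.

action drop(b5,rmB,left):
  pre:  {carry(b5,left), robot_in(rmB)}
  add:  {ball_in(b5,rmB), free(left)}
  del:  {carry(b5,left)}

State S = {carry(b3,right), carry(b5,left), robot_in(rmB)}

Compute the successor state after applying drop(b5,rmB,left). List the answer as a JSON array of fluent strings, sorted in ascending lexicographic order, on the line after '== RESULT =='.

Progress:
  pre ⊆ S: {carry(b5,left), robot_in(rmB)} ⊆ S  — applicable
  S \ del = {carry(b3,right), robot_in(rmB)}
  ∪ add   = {ball_in(b5,rmB), carry(b3,right), free(left), robot_in(rmB)}

== RESULT ==
["ball_in(b5,rmB)", "carry(b3,right)", "free(left)", "robot_in(rmB)"]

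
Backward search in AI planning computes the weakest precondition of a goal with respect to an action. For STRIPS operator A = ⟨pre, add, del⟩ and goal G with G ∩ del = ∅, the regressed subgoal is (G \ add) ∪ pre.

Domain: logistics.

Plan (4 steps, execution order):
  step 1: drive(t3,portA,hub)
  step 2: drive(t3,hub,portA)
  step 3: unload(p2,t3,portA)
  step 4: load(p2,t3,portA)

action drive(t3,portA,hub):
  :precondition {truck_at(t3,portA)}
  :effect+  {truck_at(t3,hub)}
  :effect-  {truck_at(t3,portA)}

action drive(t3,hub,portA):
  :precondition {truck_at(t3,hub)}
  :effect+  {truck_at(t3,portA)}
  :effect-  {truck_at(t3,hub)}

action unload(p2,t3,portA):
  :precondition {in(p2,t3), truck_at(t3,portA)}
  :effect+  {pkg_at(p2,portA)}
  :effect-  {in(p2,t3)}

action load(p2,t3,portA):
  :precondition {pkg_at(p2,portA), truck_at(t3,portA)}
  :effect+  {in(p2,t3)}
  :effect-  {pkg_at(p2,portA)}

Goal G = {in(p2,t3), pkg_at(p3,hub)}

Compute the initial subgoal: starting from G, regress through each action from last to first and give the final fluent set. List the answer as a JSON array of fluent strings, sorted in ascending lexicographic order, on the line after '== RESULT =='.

Regress step by step:
  through step 4 (load(p2,t3,portA)): drop {in(p2,t3)}, keep {pkg_at(p3,hub)}, require {pkg_at(p2,portA), truck_at(t3,portA)}
    → {pkg_at(p2,portA), pkg_at(p3,hub), truck_at(t3,portA)}
  through step 3 (unload(p2,t3,portA)): drop {pkg_at(p2,portA)}, keep {pkg_at(p3,hub), truck_at(t3,portA)}, require {in(p2,t3), truck_at(t3,portA)}
    → {in(p2,t3), pkg_at(p3,hub), truck_at(t3,portA)}
  through step 2 (drive(t3,hub,portA)): drop {truck_at(t3,portA)}, keep {in(p2,t3), pkg_at(p3,hub)}, require {truck_at(t3,hub)}
    → {in(p2,t3), pkg_at(p3,hub), truck_at(t3,hub)}
  through step 1 (drive(t3,portA,hub)): drop {truck_at(t3,hub)}, keep {in(p2,t3), pkg_at(p3,hub)}, require {truck_at(t3,portA)}
    → {in(p2,t3), pkg_at(p3,hub), truck_at(t3,portA)}

== RESULT ==
["in(p2,t3)", "pkg_at(p3,hub)", "truck_at(t3,portA)"]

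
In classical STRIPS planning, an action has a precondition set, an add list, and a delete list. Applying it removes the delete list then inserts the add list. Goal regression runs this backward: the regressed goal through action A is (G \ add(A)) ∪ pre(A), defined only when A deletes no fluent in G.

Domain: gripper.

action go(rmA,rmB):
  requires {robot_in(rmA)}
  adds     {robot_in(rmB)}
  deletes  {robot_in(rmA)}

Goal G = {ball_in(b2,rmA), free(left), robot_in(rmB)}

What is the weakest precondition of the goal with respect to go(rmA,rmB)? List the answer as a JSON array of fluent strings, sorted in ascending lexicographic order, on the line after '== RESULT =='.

Compute (G \ add) ∪ pre:
  G ∩ del = {}  (empty — regression defined)
  G \ add = {ball_in(b2,rmA), free(left), robot_in(rmB)} \ {robot_in(rmB)} = {ball_in(b2,rmA), free(left)}
  ∪ pre   = {ball_in(b2,rmA), free(left)} ∪ {robot_in(rmA)}
          = {ball_in(b2,rmA), free(left), robot_in(rmA)}

== RESULT ==
["ball_in(b2,rmA)", "free(left)", "robot_in(rmA)"]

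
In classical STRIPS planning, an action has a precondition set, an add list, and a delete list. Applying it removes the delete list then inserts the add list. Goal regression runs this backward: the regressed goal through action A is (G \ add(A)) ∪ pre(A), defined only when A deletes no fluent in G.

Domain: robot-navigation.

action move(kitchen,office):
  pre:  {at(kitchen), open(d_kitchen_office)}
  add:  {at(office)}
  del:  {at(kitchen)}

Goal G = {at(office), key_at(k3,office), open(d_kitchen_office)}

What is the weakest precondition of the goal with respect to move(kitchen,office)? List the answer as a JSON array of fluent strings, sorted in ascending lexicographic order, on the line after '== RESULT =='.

Regress:
  G ∩ del = {}  (empty — regression defined)
  G \ add = {at(office), key_at(k3,office), open(d_kitchen_office)} \ {at(office)} = {key_at(k3,office), open(d_kitchen_office)}
  ∪ pre   = {key_at(k3,office), open(d_kitchen_office)} ∪ {at(kitchen), open(d_kitchen_office)}
          = {at(kitchen), key_at(k3,office), open(d_kitchen_office)}

== RESULT ==
["at(kitchen)", "key_at(k3,office)", "open(d_kitchen_office)"]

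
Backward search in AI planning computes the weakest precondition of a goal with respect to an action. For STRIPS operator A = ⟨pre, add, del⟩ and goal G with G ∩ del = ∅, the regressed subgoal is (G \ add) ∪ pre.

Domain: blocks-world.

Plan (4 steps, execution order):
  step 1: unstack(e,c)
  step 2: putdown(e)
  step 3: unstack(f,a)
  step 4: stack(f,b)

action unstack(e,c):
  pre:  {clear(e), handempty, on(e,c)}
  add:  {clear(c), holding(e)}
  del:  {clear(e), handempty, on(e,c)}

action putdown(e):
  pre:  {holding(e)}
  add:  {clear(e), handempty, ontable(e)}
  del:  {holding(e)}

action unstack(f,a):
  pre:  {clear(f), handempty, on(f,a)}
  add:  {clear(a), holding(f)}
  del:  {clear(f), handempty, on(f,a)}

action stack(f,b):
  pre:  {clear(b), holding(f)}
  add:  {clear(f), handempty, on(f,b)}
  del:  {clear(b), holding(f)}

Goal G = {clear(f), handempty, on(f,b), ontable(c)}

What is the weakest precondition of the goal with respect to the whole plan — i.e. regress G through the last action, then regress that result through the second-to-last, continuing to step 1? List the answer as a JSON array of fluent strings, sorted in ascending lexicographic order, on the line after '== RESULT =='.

Work backward from the goal:
  through step 4 (stack(f,b)): drop {clear(f), handempty, on(f,b)}, keep {ontable(c)}, require {clear(b), holding(f)}
    → {clear(b), holding(f), ontable(c)}
  through step 3 (unstack(f,a)): drop {holding(f)}, keep {clear(b), ontable(c)}, require {clear(f), handempty, on(f,a)}
    → {clear(b), clear(f), handempty, on(f,a), ontable(c)}
  through step 2 (putdown(e)): drop {handempty}, keep {clear(b), clear(f), on(f,a), ontable(c)}, require {holding(e)}
    → {clear(b), clear(f), holding(e), on(f,a), ontable(c)}
  through step 1 (unstack(e,c)): drop {holding(e)}, keep {clear(b), clear(f), on(f,a), ontable(c)}, require {clear(e), handempty, on(e,c)}
    → {clear(b), clear(e), clear(f), handempty, on(e,c), on(f,a), ontable(c)}

== RESULT ==
["clear(b)", "clear(e)", "clear(f)", "handempty", "on(e,c)", "on(f,a)", "ontable(c)"]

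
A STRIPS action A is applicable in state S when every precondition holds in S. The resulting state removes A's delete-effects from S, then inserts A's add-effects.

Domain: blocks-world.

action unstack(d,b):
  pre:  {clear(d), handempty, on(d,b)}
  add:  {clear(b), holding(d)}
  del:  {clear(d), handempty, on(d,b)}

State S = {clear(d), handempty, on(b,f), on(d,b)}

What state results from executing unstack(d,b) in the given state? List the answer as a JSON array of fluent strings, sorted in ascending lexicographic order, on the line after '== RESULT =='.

Compute (S \ del) ∪ add:
  pre ⊆ S: {clear(d), handempty, on(d,b)} ⊆ S  — applicable
  S \ del = {on(b,f)}
  ∪ add   = {clear(b), holding(d), on(b,f)}

== RESULT ==
["clear(b)", "holding(d)", "on(b,f)"]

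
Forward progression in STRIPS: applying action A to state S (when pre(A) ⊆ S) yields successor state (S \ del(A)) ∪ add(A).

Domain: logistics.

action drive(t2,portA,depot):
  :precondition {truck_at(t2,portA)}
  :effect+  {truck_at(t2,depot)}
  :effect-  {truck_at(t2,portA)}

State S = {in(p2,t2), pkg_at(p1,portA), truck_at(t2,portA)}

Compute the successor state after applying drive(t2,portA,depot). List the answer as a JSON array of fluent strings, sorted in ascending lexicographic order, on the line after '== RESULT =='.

Compute (S \ del) ∪ add:
  pre ⊆ S: {truck_at(t2,portA)} ⊆ S  — applicable
  S \ del = {in(p2,t2), pkg_at(p1,portA)}
  ∪ add   = {in(p2,t2), pkg_at(p1,portA), truck_at(t2,depot)}

== RESULT ==
["in(p2,t2)", "pkg_at(p1,portA)", "truck_at(t2,depot)"]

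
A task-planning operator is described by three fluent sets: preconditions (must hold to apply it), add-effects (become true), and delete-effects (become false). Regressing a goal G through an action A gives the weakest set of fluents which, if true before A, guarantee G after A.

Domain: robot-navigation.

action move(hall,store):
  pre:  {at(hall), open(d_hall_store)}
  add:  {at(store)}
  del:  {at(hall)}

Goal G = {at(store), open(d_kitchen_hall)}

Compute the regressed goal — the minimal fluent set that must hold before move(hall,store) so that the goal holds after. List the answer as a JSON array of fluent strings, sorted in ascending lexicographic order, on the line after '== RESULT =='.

Compute (G \ add) ∪ pre:
  G ∩ del = {}  (empty — regression defined)
  G \ add = {at(store), open(d_kitchen_hall)} \ {at(store)} = {open(d_kitchen_hall)}
  ∪ pre   = {open(d_kitchen_hall)} ∪ {at(hall), open(d_hall_store)}
          = {at(hall), open(d_hall_store), open(d_kitchen_hall)}

== RESULT ==
["at(hall)", "open(d_hall_store)", "open(d_kitchen_hall)"]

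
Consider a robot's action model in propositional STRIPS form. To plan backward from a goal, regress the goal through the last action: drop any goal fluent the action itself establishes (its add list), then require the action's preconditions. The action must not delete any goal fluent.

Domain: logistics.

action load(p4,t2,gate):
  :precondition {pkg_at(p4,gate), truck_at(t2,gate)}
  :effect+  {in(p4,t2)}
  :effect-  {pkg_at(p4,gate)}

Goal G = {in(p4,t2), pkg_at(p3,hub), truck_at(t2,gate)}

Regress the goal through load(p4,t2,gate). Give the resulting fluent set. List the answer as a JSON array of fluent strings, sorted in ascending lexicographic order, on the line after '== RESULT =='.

Compute (G \ add) ∪ pre:
  G ∩ del = {}  (empty — regression defined)
  G \ add = {in(p4,t2), pkg_at(p3,hub), truck_at(t2,gate)} \ {in(p4,t2)} = {pkg_at(p3,hub), truck_at(t2,gate)}
  ∪ pre   = {pkg_at(p3,hub), truck_at(t2,gate)} ∪ {pkg_at(p4,gate), truck_at(t2,gate)}
          = {pkg_at(p3,hub), pkg_at(p4,gate), truck_at(t2,gate)}

== RESULT ==
["pkg_at(p3,hub)", "pkg_at(p4,gate)", "truck_at(t2,gate)"]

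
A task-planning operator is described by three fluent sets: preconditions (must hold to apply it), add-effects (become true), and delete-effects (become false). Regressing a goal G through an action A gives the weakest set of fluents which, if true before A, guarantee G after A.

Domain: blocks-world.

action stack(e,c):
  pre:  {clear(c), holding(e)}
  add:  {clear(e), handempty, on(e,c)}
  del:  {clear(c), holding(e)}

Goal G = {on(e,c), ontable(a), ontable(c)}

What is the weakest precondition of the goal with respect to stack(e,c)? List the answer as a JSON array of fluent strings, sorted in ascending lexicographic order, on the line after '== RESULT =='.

Compute (G \ add) ∪ pre:
  G ∩ del = {}  (empty — regression defined)
  G \ add = {on(e,c), ontable(a), ontable(c)} \ {clear(e), handempty, on(e,c)} = {ontable(a), ontable(c)}
  ∪ pre   = {ontable(a), ontable(c)} ∪ {clear(c), holding(e)}
          = {clear(c), holding(e), ontable(a), ontable(c)}

== RESULT ==
["clear(c)", "holding(e)", "ontable(a)", "ontable(c)"]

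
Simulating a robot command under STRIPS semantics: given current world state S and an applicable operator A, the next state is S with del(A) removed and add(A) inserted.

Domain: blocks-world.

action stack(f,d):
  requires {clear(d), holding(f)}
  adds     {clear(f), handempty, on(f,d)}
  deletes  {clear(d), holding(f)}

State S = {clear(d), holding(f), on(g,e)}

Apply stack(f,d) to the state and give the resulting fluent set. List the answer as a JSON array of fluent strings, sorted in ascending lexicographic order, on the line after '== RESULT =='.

Compute (S \ del) ∪ add:
  pre ⊆ S: {clear(d), holding(f)} ⊆ S  — applicable
  S \ del = {on(g,e)}
  ∪ add   = {clear(f), handempty, on(f,d), on(g,e)}

== RESULT ==
["clear(f)", "handempty", "on(f,d)", "on(g,e)"]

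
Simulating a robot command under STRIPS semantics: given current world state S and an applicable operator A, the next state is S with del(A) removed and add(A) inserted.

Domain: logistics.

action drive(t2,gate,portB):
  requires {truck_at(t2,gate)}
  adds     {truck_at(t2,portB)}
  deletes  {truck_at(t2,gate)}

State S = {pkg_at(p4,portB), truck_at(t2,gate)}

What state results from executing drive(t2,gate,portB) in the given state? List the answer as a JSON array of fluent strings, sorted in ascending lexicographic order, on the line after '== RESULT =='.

Progress:
  pre ⊆ S: {truck_at(t2,gate)} ⊆ S  — applicable
  S \ del = {pkg_at(p4,portB)}
  ∪ add   = {pkg_at(p4,portB), truck_at(t2,portB)}

== RESULT ==
["pkg_at(p4,portB)", "truck_at(t2,portB)"]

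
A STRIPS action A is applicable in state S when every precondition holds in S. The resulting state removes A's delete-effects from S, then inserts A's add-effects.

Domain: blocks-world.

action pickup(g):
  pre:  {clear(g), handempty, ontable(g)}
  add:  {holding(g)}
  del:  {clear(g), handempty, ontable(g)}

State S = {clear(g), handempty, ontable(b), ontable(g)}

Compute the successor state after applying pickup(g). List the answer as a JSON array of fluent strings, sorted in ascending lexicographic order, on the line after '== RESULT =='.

Compute (S \ del) ∪ add:
  pre ⊆ S: {clear(g), handempty, ontable(g)} ⊆ S  — applicable
  S \ del = {ontable(b)}
  ∪ add   = {holding(g), ontable(b)}

== RESULT ==
["holding(g)", "ontable(b)"]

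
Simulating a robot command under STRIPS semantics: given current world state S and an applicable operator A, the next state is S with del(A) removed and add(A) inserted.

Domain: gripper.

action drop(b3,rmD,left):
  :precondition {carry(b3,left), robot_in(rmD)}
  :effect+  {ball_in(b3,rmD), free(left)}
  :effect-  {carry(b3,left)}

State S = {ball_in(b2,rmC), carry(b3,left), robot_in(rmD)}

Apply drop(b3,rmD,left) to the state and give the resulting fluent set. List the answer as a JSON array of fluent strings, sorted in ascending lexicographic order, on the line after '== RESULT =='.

Progress:
  pre ⊆ S: {carry(b3,left), robot_in(rmD)} ⊆ S  — applicable
  S \ del = {ball_in(b2,rmC), robot_in(rmD)}
  ∪ add   = {ball_in(b2,rmC), ball_in(b3,rmD), free(left), robot_in(rmD)}

== RESULT ==
["ball_in(b2,rmC)", "ball_in(b3,rmD)", "free(left)", "robot_in(rmD)"]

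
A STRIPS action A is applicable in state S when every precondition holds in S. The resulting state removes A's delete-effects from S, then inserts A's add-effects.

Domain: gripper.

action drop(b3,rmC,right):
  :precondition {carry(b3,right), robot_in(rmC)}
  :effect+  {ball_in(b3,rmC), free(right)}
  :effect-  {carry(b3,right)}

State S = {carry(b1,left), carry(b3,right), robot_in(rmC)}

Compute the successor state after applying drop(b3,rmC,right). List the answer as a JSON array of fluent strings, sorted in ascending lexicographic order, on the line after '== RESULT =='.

Compute (S \ del) ∪ add:
  pre ⊆ S: {carry(b3,right), robot_in(rmC)} ⊆ S  — applicable
  S \ del = {carry(b1,left), robot_in(rmC)}
  ∪ add   = {ball_in(b3,rmC), carry(b1,left), free(right), robot_in(rmC)}

== RESULT ==
["ball_in(b3,rmC)", "carry(b1,left)", "free(right)", "robot_in(rmC)"]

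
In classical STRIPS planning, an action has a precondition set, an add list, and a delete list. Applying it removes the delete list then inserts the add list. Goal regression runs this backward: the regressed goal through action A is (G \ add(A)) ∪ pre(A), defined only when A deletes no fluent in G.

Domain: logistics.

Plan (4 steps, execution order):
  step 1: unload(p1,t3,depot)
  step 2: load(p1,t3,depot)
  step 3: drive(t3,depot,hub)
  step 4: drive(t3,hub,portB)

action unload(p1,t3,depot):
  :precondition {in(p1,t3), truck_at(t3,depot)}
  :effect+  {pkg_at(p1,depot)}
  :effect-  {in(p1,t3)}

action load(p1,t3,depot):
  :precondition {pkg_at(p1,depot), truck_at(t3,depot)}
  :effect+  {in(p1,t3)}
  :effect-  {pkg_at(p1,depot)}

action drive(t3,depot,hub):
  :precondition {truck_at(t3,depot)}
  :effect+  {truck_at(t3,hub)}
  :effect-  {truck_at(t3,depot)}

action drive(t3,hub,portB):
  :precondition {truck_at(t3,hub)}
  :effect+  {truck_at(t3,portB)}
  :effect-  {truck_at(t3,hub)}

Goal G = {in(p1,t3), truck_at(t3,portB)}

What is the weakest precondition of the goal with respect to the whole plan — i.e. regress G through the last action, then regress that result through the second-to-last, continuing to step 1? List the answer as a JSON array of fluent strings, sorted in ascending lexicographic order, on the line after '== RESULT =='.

Work backward from the goal:
  through step 4 (drive(t3,hub,portB)): drop {truck_at(t3,portB)}, keep {in(p1,t3)}, require {truck_at(t3,hub)}
    → {in(p1,t3), truck_at(t3,hub)}
  through step 3 (drive(t3,depot,hub)): drop {truck_at(t3,hub)}, keep {in(p1,t3)}, require {truck_at(t3,depot)}
    → {in(p1,t3), truck_at(t3,depot)}
  through step 2 (load(p1,t3,depot)): drop {in(p1,t3)}, keep {truck_at(t3,depot)}, require {pkg_at(p1,depot), truck_at(t3,depot)}
    → {pkg_at(p1,depot), truck_at(t3,depot)}
  through step 1 (unload(p1,t3,depot)): drop {pkg_at(p1,depot)}, keep {truck_at(t3,depot)}, require {in(p1,t3), truck_at(t3,depot)}
    → {in(p1,t3), truck_at(t3,depot)}

== RESULT ==
["in(p1,t3)", "truck_at(t3,depot)"]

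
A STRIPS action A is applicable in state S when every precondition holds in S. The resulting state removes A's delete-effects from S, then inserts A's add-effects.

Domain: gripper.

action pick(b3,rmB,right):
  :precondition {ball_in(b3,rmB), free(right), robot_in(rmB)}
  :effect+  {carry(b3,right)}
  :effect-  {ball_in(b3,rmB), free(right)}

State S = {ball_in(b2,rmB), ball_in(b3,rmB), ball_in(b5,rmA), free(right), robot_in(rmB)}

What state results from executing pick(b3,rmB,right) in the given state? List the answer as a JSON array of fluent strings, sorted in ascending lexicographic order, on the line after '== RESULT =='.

Compute (S \ del) ∪ add:
  pre ⊆ S: {ball_in(b3,rmB), free(right), robot_in(rmB)} ⊆ S  — applicable
  S \ del = {ball_in(b2,rmB), ball_in(b5,rmA), robot_in(rmB)}
  ∪ add   = {ball_in(b2,rmB), ball_in(b5,rmA), carry(b3,right), robot_in(rmB)}

== RESULT ==
["ball_in(b2,rmB)", "ball_in(b5,rmA)", "carry(b3,right)", "robot_in(rmB)"]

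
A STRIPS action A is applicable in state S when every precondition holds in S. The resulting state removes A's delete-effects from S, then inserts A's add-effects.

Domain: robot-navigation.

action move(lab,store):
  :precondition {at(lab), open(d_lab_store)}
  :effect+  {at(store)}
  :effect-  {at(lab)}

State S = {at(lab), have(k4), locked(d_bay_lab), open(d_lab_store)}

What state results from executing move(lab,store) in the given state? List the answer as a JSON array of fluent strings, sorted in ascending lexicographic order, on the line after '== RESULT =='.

Compute (S \ del) ∪ add:
  pre ⊆ S: {at(lab), open(d_lab_store)} ⊆ S  — applicable
  S \ del = {have(k4), locked(d_bay_lab), open(d_lab_store)}
  ∪ add   = {at(store), have(k4), locked(d_bay_lab), open(d_lab_store)}

== RESULT ==
["at(store)", "have(k4)", "locked(d_bay_lab)", "open(d_lab_store)"]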